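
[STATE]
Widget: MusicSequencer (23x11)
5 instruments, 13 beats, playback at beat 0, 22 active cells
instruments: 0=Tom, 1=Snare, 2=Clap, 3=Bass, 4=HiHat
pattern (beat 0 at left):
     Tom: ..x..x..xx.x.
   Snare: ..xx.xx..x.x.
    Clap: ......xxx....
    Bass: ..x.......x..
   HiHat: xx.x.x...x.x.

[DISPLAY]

      ▼123456789012    
   Tom··█··█··██·█·    
 Snare··██·██··█·█·    
  Clap······███····    
  Bass··█·······█··    
 HiHat██·█·█···█·█·    
                       
                       
                       
                       
                       


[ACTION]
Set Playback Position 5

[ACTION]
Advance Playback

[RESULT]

      012345▼789012    
   Tom··█··█··██·█·    
 Snare··██·██··█·█·    
  Clap······███····    
  Bass··█·······█··    
 HiHat██·█·█···█·█·    
                       
                       
                       
                       
                       


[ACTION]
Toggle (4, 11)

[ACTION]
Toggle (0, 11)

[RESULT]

      012345▼789012    
   Tom··█··█··██···    
 Snare··██·██··█·█·    
  Clap······███····    
  Bass··█·······█··    
 HiHat██·█·█···█···    
                       
                       
                       
                       
                       


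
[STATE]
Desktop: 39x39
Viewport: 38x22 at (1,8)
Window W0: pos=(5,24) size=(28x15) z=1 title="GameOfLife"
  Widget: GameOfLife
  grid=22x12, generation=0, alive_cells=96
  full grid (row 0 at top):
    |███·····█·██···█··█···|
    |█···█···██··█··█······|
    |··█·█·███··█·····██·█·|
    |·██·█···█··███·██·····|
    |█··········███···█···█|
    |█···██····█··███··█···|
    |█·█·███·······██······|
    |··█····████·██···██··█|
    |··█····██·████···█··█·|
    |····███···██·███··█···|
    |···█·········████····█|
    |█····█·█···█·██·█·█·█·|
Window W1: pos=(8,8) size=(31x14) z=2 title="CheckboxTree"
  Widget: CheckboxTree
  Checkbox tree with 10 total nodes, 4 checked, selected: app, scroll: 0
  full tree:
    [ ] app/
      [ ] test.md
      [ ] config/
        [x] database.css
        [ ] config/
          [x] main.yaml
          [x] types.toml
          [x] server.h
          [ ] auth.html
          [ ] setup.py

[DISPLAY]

       ┏━━━━━━━━━━━━━━━━━━━━━━━━━━━━━┓
       ┃ CheckboxTree                ┃
       ┠─────────────────────────────┨
       ┃>[-] app/                    ┃
       ┃   [ ] test.md               ┃
       ┃   [-] config/               ┃
       ┃     [x] database.css        ┃
       ┃     [-] config/             ┃
       ┃       [x] main.yaml         ┃
       ┃       [x] types.toml        ┃
       ┃       [x] server.h          ┃
       ┃       [ ] auth.html         ┃
       ┃       [ ] setup.py          ┃
       ┗━━━━━━━━━━━━━━━━━━━━━━━━━━━━━┛
                                      
                                      
    ┏━━━━━━━━━━━━━━━━━━━━━━━━━━┓      
    ┃ GameOfLife               ┃      
    ┠──────────────────────────┨      
    ┃Gen: 0                    ┃      
    ┃█···█···██··█··█······    ┃      
    ┃··█·█·███··█·····██·█·    ┃      


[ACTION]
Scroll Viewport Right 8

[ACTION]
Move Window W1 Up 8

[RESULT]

       ┃       [x] main.yaml         ┃
       ┃       [x] types.toml        ┃
       ┃       [x] server.h          ┃
       ┃       [ ] auth.html         ┃
       ┃       [ ] setup.py          ┃
       ┗━━━━━━━━━━━━━━━━━━━━━━━━━━━━━┛
                                      
                                      
                                      
                                      
                                      
                                      
                                      
                                      
                                      
                                      
    ┏━━━━━━━━━━━━━━━━━━━━━━━━━━┓      
    ┃ GameOfLife               ┃      
    ┠──────────────────────────┨      
    ┃Gen: 0                    ┃      
    ┃█···█···██··█··█······    ┃      
    ┃··█·█·███··█·····██·█·    ┃      


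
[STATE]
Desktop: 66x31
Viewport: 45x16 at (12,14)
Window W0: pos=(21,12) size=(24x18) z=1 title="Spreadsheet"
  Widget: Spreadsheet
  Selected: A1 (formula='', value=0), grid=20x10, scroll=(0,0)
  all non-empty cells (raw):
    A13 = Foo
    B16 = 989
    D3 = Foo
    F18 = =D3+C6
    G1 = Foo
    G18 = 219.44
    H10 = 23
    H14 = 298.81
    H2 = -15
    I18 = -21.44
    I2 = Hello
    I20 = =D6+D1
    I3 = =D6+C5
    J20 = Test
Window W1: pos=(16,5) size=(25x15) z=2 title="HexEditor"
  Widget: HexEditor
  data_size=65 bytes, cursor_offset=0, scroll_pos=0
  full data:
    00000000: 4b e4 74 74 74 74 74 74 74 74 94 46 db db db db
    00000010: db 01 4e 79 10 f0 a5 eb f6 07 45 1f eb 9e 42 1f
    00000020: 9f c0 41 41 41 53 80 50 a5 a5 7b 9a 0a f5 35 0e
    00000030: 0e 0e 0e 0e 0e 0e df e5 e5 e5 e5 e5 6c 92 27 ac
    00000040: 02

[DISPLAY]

    ┃                       ┃───┨            
    ┃                       ┃   ┃            
    ┃                       ┃   ┃            
    ┃                       ┃---┃            
    ┃                       ┃0  ┃            
    ┗━━━━━━━━━━━━━━━━━━━━━━━┛0  ┃            
         ┃  3        0       0  ┃            
         ┃  4        0       0  ┃            
         ┃  5        0       0  ┃            
         ┃  6        0       0  ┃            
         ┃  7        0       0  ┃            
         ┃  8        0       0  ┃            
         ┃  9        0       0  ┃            
         ┃ 10        0       0  ┃            
         ┃ 11        0       0  ┃            
         ┗━━━━━━━━━━━━━━━━━━━━━━┛            


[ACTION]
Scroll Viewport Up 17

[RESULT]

                                             
                                             
                                             
                                             
                                             
    ┏━━━━━━━━━━━━━━━━━━━━━━━┓                
    ┃ HexEditor             ┃                
    ┠───────────────────────┨                
    ┃00000000  4B e4 74 74 7┃                
    ┃00000010  db 01 4e 79 1┃                
    ┃00000020  9f c0 41 41 4┃                
    ┃00000030  0e 0e 0e 0e 0┃                
    ┃00000040  02           ┃━━━┓            
    ┃                       ┃   ┃            
    ┃                       ┃───┨            
    ┃                       ┃   ┃            


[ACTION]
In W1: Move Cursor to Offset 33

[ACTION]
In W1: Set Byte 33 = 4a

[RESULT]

                                             
                                             
                                             
                                             
                                             
    ┏━━━━━━━━━━━━━━━━━━━━━━━┓                
    ┃ HexEditor             ┃                
    ┠───────────────────────┨                
    ┃00000000  4b e4 74 74 7┃                
    ┃00000010  db 01 4e 79 1┃                
    ┃00000020  9f 4A 41 41 4┃                
    ┃00000030  0e 0e 0e 0e 0┃                
    ┃00000040  02           ┃━━━┓            
    ┃                       ┃   ┃            
    ┃                       ┃───┨            
    ┃                       ┃   ┃            


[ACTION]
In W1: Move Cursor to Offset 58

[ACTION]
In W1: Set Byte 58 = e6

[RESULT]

                                             
                                             
                                             
                                             
                                             
    ┏━━━━━━━━━━━━━━━━━━━━━━━┓                
    ┃ HexEditor             ┃                
    ┠───────────────────────┨                
    ┃00000000  4b e4 74 74 7┃                
    ┃00000010  db 01 4e 79 1┃                
    ┃00000020  9f 4a 41 41 4┃                
    ┃00000030  0e 0e 0e 0e 0┃                
    ┃00000040  02           ┃━━━┓            
    ┃                       ┃   ┃            
    ┃                       ┃───┨            
    ┃                       ┃   ┃            


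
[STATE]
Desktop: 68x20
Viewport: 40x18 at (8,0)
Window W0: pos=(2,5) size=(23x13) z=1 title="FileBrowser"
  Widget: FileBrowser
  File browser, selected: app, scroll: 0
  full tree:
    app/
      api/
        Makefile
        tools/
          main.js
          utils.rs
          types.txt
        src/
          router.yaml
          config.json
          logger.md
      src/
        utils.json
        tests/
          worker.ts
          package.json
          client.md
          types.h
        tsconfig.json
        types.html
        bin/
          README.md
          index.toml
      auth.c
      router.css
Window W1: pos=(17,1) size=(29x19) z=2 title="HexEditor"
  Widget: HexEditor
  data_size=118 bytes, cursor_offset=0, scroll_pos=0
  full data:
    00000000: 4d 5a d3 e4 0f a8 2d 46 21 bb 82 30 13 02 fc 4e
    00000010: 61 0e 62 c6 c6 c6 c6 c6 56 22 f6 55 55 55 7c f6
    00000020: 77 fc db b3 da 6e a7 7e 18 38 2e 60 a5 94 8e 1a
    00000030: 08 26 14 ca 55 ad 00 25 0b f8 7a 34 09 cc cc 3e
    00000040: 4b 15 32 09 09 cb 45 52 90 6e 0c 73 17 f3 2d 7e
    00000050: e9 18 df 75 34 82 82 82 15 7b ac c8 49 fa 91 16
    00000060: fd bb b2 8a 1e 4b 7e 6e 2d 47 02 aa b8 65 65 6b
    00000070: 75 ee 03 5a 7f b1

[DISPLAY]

                                        
         ┏━━━━━━━━━━━━━━━━━━━━━━━━━━━┓  
         ┃ HexEditor                 ┃  
         ┠───────────────────────────┨  
         ┃00000000  4D 5a d3 e4 0f a8┃  
━━━━━━━━━┃00000010  61 0e 62 c6 c6 c6┃  
Browser  ┃00000020  77 fc db b3 da 6e┃  
─────────┃00000030  08 26 14 ca 55 ad┃  
 app/    ┃00000040  4b 15 32 09 09 cb┃  
+] api/  ┃00000050  e9 18 df 75 34 82┃  
+] src/  ┃00000060  fd bb b2 8a 1e 4b┃  
uth.c    ┃00000070  75 ee 03 5a 7f b1┃  
outer.css┃                           ┃  
         ┃                           ┃  
         ┃                           ┃  
         ┃                           ┃  
         ┃                           ┃  
━━━━━━━━━┃                           ┃  


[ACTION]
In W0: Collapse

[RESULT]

                                        
         ┏━━━━━━━━━━━━━━━━━━━━━━━━━━━┓  
         ┃ HexEditor                 ┃  
         ┠───────────────────────────┨  
         ┃00000000  4D 5a d3 e4 0f a8┃  
━━━━━━━━━┃00000010  61 0e 62 c6 c6 c6┃  
Browser  ┃00000020  77 fc db b3 da 6e┃  
─────────┃00000030  08 26 14 ca 55 ad┃  
 app/    ┃00000040  4b 15 32 09 09 cb┃  
         ┃00000050  e9 18 df 75 34 82┃  
         ┃00000060  fd bb b2 8a 1e 4b┃  
         ┃00000070  75 ee 03 5a 7f b1┃  
         ┃                           ┃  
         ┃                           ┃  
         ┃                           ┃  
         ┃                           ┃  
         ┃                           ┃  
━━━━━━━━━┃                           ┃  


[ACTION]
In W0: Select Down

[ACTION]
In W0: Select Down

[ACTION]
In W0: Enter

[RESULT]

                                        
         ┏━━━━━━━━━━━━━━━━━━━━━━━━━━━┓  
         ┃ HexEditor                 ┃  
         ┠───────────────────────────┨  
         ┃00000000  4D 5a d3 e4 0f a8┃  
━━━━━━━━━┃00000010  61 0e 62 c6 c6 c6┃  
Browser  ┃00000020  77 fc db b3 da 6e┃  
─────────┃00000030  08 26 14 ca 55 ad┃  
 app/    ┃00000040  4b 15 32 09 09 cb┃  
+] api/  ┃00000050  e9 18 df 75 34 82┃  
+] src/  ┃00000060  fd bb b2 8a 1e 4b┃  
uth.c    ┃00000070  75 ee 03 5a 7f b1┃  
outer.css┃                           ┃  
         ┃                           ┃  
         ┃                           ┃  
         ┃                           ┃  
         ┃                           ┃  
━━━━━━━━━┃                           ┃  


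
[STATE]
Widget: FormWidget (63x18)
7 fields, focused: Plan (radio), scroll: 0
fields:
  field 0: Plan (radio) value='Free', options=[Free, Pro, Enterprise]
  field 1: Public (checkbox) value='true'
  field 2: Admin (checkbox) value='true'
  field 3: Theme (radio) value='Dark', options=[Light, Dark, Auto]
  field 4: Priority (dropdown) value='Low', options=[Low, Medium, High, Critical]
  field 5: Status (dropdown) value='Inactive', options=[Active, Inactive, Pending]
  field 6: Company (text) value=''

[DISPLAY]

> Plan:       (●) Free  ( ) Pro  ( ) Enterprise                
  Public:     [x]                                              
  Admin:      [x]                                              
  Theme:      ( ) Light  (●) Dark  ( ) Auto                    
  Priority:   [Low                                           ▼]
  Status:     [Inactive                                      ▼]
  Company:    [                                               ]
                                                               
                                                               
                                                               
                                                               
                                                               
                                                               
                                                               
                                                               
                                                               
                                                               
                                                               


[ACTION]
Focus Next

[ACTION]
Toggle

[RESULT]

  Plan:       (●) Free  ( ) Pro  ( ) Enterprise                
> Public:     [ ]                                              
  Admin:      [x]                                              
  Theme:      ( ) Light  (●) Dark  ( ) Auto                    
  Priority:   [Low                                           ▼]
  Status:     [Inactive                                      ▼]
  Company:    [                                               ]
                                                               
                                                               
                                                               
                                                               
                                                               
                                                               
                                                               
                                                               
                                                               
                                                               
                                                               


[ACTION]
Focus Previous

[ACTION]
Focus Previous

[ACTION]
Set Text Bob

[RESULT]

  Plan:       (●) Free  ( ) Pro  ( ) Enterprise                
  Public:     [ ]                                              
  Admin:      [x]                                              
  Theme:      ( ) Light  (●) Dark  ( ) Auto                    
  Priority:   [Low                                           ▼]
  Status:     [Inactive                                      ▼]
> Company:    [Bob                                            ]
                                                               
                                                               
                                                               
                                                               
                                                               
                                                               
                                                               
                                                               
                                                               
                                                               
                                                               


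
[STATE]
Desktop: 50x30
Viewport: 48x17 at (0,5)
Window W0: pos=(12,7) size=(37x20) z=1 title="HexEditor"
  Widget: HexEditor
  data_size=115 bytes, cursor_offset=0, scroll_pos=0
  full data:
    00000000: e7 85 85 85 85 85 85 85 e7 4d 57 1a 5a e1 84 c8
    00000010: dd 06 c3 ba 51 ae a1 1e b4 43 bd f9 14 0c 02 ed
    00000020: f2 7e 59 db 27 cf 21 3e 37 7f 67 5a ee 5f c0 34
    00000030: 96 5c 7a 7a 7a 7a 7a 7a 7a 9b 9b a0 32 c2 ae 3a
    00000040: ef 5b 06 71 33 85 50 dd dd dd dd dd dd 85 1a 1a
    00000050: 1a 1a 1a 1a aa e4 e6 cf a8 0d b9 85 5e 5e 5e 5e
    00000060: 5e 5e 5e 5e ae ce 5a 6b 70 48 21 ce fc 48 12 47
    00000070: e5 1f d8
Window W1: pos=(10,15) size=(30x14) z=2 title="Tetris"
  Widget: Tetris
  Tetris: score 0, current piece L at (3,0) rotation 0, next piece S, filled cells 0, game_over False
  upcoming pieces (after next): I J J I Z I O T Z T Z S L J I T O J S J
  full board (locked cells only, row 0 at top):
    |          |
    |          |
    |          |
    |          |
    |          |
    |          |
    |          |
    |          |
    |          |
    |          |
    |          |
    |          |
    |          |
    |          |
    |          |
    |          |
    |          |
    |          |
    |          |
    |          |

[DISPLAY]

                                                
                                                
            ┏━━━━━━━━━━━━━━━━━━━━━━━━━━━━━━━━━━━
            ┃ HexEditor                         
            ┠───────────────────────────────────
            ┃00000000  E7 85 85 85 85 85 85 85  
            ┃00000010  dd 06 c3 ba 51 ae a1 1e  
            ┃00000020  f2 7e 59 db 27 cf 21 3e  
            ┃00000030  96 5c 7a 7a 7a 7a 7a 7a  
            ┃00000040  ef 5b 06 71 33 85 50 dd  
          ┏━━━━━━━━━━━━━━━━━━━━━━━━━━━━┓ e6 cf  
          ┃ Tetris                     ┃ 5a 6b  
          ┠────────────────────────────┨        
          ┃          │Next:            ┃        
          ┃          │ ░░              ┃        
          ┃          │░░               ┃        
          ┃          │                 ┃        


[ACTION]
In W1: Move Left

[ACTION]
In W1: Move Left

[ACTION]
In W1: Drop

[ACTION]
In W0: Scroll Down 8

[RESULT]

                                                
                                                
            ┏━━━━━━━━━━━━━━━━━━━━━━━━━━━━━━━━━━━
            ┃ HexEditor                         
            ┠───────────────────────────────────
            ┃00000070  e5 1f d8                 
            ┃                                   
            ┃                                   
            ┃                                   
            ┃                                   
          ┏━━━━━━━━━━━━━━━━━━━━━━━━━━━━┓        
          ┃ Tetris                     ┃        
          ┠────────────────────────────┨        
          ┃          │Next:            ┃        
          ┃          │ ░░              ┃        
          ┃          │░░               ┃        
          ┃          │                 ┃        


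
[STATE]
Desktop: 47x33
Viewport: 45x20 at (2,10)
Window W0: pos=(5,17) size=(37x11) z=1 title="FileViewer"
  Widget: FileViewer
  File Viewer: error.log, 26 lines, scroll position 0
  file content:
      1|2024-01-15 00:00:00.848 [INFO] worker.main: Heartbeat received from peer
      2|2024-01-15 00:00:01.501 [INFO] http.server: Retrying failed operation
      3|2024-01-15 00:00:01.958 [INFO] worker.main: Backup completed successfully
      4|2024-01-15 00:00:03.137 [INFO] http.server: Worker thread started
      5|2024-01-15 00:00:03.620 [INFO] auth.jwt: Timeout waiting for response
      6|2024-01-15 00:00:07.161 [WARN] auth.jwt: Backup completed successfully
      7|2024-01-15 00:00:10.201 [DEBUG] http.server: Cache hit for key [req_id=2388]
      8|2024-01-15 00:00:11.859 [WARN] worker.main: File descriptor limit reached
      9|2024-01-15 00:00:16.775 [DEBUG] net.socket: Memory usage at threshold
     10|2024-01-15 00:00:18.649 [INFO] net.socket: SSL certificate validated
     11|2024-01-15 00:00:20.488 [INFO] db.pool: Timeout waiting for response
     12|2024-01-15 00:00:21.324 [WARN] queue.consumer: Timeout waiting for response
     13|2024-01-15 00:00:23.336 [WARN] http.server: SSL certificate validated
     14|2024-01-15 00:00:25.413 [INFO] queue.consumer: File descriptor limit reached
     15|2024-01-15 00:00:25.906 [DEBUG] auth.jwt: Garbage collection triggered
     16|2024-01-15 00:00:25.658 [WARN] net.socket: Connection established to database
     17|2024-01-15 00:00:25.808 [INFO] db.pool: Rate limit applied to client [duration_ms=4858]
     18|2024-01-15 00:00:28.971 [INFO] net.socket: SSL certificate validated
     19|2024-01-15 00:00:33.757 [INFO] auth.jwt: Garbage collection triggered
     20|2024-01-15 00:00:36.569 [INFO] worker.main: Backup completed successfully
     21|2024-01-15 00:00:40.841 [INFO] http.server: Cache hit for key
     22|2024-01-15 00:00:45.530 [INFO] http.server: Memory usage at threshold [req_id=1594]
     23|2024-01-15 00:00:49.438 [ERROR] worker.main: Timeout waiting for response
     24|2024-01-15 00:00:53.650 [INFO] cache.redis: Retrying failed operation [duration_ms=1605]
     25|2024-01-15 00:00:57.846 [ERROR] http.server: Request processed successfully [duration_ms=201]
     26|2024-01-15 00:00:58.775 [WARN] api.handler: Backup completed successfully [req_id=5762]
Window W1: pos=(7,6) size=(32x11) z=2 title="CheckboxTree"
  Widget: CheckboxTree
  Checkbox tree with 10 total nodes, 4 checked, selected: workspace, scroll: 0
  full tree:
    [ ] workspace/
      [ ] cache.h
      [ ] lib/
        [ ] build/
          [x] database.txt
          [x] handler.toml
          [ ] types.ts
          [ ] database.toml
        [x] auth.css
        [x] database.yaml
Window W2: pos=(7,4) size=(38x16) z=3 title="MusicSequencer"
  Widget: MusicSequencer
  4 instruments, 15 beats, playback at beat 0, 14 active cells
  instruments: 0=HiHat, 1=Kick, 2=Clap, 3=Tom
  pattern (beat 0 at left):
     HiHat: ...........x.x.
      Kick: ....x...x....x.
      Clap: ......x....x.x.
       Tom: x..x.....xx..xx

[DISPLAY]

     ┃  Clap······█····█·█·               ┃  
     ┃   Tom█··█·····██··██               ┃  
     ┃                                    ┃  
     ┃                                    ┃  
     ┃                                    ┃  
     ┃                                    ┃  
     ┃                                    ┃  
   ┏━┃                                    ┃  
   ┃ ┃                                    ┃  
   ┠─┗━━━━━━━━━━━━━━━━━━━━━━━━━━━━━━━━━━━━┛  
   ┃2024-01-15 00:00:00.848 [INFO] wor▲┃     
   ┃2024-01-15 00:00:01.501 [INFO] htt█┃     
   ┃2024-01-15 00:00:01.958 [INFO] wor░┃     
   ┃2024-01-15 00:00:03.137 [INFO] htt░┃     
   ┃2024-01-15 00:00:03.620 [INFO] aut░┃     
   ┃2024-01-15 00:00:07.161 [WARN] aut░┃     
   ┃2024-01-15 00:00:10.201 [DEBUG] ht▼┃     
   ┗━━━━━━━━━━━━━━━━━━━━━━━━━━━━━━━━━━━┛     
                                             
                                             


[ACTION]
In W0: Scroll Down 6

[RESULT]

     ┃  Clap······█····█·█·               ┃  
     ┃   Tom█··█·····██··██               ┃  
     ┃                                    ┃  
     ┃                                    ┃  
     ┃                                    ┃  
     ┃                                    ┃  
     ┃                                    ┃  
   ┏━┃                                    ┃  
   ┃ ┃                                    ┃  
   ┠─┗━━━━━━━━━━━━━━━━━━━━━━━━━━━━━━━━━━━━┛  
   ┃2024-01-15 00:00:10.201 [DEBUG] ht▲┃     
   ┃2024-01-15 00:00:11.859 [WARN] wor░┃     
   ┃2024-01-15 00:00:16.775 [DEBUG] ne█┃     
   ┃2024-01-15 00:00:18.649 [INFO] net░┃     
   ┃2024-01-15 00:00:20.488 [INFO] db.░┃     
   ┃2024-01-15 00:00:21.324 [WARN] que░┃     
   ┃2024-01-15 00:00:23.336 [WARN] htt▼┃     
   ┗━━━━━━━━━━━━━━━━━━━━━━━━━━━━━━━━━━━┛     
                                             
                                             


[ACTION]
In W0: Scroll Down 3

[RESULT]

     ┃  Clap······█····█·█·               ┃  
     ┃   Tom█··█·····██··██               ┃  
     ┃                                    ┃  
     ┃                                    ┃  
     ┃                                    ┃  
     ┃                                    ┃  
     ┃                                    ┃  
   ┏━┃                                    ┃  
   ┃ ┃                                    ┃  
   ┠─┗━━━━━━━━━━━━━━━━━━━━━━━━━━━━━━━━━━━━┛  
   ┃2024-01-15 00:00:18.649 [INFO] net▲┃     
   ┃2024-01-15 00:00:20.488 [INFO] db.░┃     
   ┃2024-01-15 00:00:21.324 [WARN] que░┃     
   ┃2024-01-15 00:00:23.336 [WARN] htt█┃     
   ┃2024-01-15 00:00:25.413 [INFO] que░┃     
   ┃2024-01-15 00:00:25.906 [DEBUG] au░┃     
   ┃2024-01-15 00:00:25.658 [WARN] net▼┃     
   ┗━━━━━━━━━━━━━━━━━━━━━━━━━━━━━━━━━━━┛     
                                             
                                             


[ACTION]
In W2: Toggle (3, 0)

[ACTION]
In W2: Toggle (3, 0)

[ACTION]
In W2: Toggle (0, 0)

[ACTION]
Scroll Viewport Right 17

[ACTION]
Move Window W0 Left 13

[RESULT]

     ┃  Clap······█····█·█·               ┃  
     ┃   Tom█··█·····██··██               ┃  
     ┃                                    ┃  
     ┃                                    ┃  
     ┃                                    ┃  
     ┃                                    ┃  
     ┃                                    ┃  
━━━━━┃                                    ┃  
FileV┃                                    ┃  
─────┗━━━━━━━━━━━━━━━━━━━━━━━━━━━━━━━━━━━━┛  
024-01-15 00:00:18.649 [INFO] net▲┃          
024-01-15 00:00:20.488 [INFO] db.░┃          
024-01-15 00:00:21.324 [WARN] que░┃          
024-01-15 00:00:23.336 [WARN] htt█┃          
024-01-15 00:00:25.413 [INFO] que░┃          
024-01-15 00:00:25.906 [DEBUG] au░┃          
024-01-15 00:00:25.658 [WARN] net▼┃          
━━━━━━━━━━━━━━━━━━━━━━━━━━━━━━━━━━┛          
                                             
                                             


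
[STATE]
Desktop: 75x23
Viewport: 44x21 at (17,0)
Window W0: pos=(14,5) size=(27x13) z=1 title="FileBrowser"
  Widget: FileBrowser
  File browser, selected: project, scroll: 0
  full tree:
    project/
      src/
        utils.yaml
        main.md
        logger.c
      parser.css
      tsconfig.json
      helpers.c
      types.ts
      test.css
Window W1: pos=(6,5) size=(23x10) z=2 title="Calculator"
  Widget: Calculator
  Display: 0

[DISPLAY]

                                            
                                            
                                            
                                            
                                            
━━━━━━━━━━━┓━━━━━━━━━━━┓                    
r          ┃           ┃                    
───────────┨───────────┨                    
          0┃           ┃                    
──┬───┐    ┃           ┃                    
9 │ ÷ │    ┃           ┃                    
──┼───┤    ┃son        ┃                    
6 │ × │    ┃           ┃                    
──┴───┘    ┃           ┃                    
━━━━━━━━━━━┛           ┃                    
                       ┃                    
                       ┃                    
━━━━━━━━━━━━━━━━━━━━━━━┛                    
                                            
                                            
                                            


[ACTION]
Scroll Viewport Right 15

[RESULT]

                                            
                                            
                                            
                                            
                                            
━━━━━━━━━┓                                  
         ┃                                  
─────────┨                                  
         ┃                                  
         ┃                                  
         ┃                                  
n        ┃                                  
         ┃                                  
         ┃                                  
         ┃                                  
         ┃                                  
         ┃                                  
━━━━━━━━━┛                                  
                                            
                                            
                                            


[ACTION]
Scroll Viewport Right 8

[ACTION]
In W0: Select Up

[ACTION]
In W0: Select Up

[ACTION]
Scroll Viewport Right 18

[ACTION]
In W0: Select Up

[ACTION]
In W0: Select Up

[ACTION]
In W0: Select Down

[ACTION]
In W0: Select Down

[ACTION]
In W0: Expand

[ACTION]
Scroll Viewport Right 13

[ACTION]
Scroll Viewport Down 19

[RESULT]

                                            
                                            
                                            
━━━━━━━━━┓                                  
         ┃                                  
─────────┨                                  
         ┃                                  
         ┃                                  
         ┃                                  
n        ┃                                  
         ┃                                  
         ┃                                  
         ┃                                  
         ┃                                  
         ┃                                  
━━━━━━━━━┛                                  
                                            
                                            
                                            
                                            
                                            


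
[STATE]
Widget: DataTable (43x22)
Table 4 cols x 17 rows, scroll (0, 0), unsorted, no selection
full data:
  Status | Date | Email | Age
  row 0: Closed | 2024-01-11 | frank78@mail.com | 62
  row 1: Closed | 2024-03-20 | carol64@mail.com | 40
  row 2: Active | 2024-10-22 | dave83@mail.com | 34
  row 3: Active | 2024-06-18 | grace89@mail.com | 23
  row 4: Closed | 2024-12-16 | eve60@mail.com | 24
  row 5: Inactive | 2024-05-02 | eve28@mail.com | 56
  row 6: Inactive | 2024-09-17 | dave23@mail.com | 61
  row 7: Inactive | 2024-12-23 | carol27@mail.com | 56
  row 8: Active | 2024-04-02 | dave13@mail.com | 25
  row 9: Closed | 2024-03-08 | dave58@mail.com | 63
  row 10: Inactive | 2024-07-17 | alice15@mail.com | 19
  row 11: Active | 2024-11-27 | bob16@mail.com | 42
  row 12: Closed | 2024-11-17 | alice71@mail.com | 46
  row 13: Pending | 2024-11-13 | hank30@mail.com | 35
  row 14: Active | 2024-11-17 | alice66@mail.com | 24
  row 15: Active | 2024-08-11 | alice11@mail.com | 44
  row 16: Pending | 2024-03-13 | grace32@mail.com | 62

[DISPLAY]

Status  │Date      │Email           │Age   
────────┼──────────┼────────────────┼───   
Closed  │2024-01-11│frank78@mail.com│62    
Closed  │2024-03-20│carol64@mail.com│40    
Active  │2024-10-22│dave83@mail.com │34    
Active  │2024-06-18│grace89@mail.com│23    
Closed  │2024-12-16│eve60@mail.com  │24    
Inactive│2024-05-02│eve28@mail.com  │56    
Inactive│2024-09-17│dave23@mail.com │61    
Inactive│2024-12-23│carol27@mail.com│56    
Active  │2024-04-02│dave13@mail.com │25    
Closed  │2024-03-08│dave58@mail.com │63    
Inactive│2024-07-17│alice15@mail.com│19    
Active  │2024-11-27│bob16@mail.com  │42    
Closed  │2024-11-17│alice71@mail.com│46    
Pending │2024-11-13│hank30@mail.com │35    
Active  │2024-11-17│alice66@mail.com│24    
Active  │2024-08-11│alice11@mail.com│44    
Pending │2024-03-13│grace32@mail.com│62    
                                           
                                           
                                           


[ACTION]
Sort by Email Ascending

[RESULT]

Status  │Date      │Email          ▲│Age   
────────┼──────────┼────────────────┼───   
Active  │2024-08-11│alice11@mail.com│44    
Inactive│2024-07-17│alice15@mail.com│19    
Active  │2024-11-17│alice66@mail.com│24    
Closed  │2024-11-17│alice71@mail.com│46    
Active  │2024-11-27│bob16@mail.com  │42    
Inactive│2024-12-23│carol27@mail.com│56    
Closed  │2024-03-20│carol64@mail.com│40    
Active  │2024-04-02│dave13@mail.com │25    
Inactive│2024-09-17│dave23@mail.com │61    
Closed  │2024-03-08│dave58@mail.com │63    
Active  │2024-10-22│dave83@mail.com │34    
Inactive│2024-05-02│eve28@mail.com  │56    
Closed  │2024-12-16│eve60@mail.com  │24    
Closed  │2024-01-11│frank78@mail.com│62    
Pending │2024-03-13│grace32@mail.com│62    
Active  │2024-06-18│grace89@mail.com│23    
Pending │2024-11-13│hank30@mail.com │35    
                                           
                                           
                                           


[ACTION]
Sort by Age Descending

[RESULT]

Status  │Date      │Email           │Ag▼   
────────┼──────────┼────────────────┼───   
Closed  │2024-03-08│dave58@mail.com │63    
Closed  │2024-01-11│frank78@mail.com│62    
Pending │2024-03-13│grace32@mail.com│62    
Inactive│2024-09-17│dave23@mail.com │61    
Inactive│2024-12-23│carol27@mail.com│56    
Inactive│2024-05-02│eve28@mail.com  │56    
Closed  │2024-11-17│alice71@mail.com│46    
Active  │2024-08-11│alice11@mail.com│44    
Active  │2024-11-27│bob16@mail.com  │42    
Closed  │2024-03-20│carol64@mail.com│40    
Pending │2024-11-13│hank30@mail.com │35    
Active  │2024-10-22│dave83@mail.com │34    
Active  │2024-04-02│dave13@mail.com │25    
Active  │2024-11-17│alice66@mail.com│24    
Closed  │2024-12-16│eve60@mail.com  │24    
Active  │2024-06-18│grace89@mail.com│23    
Inactive│2024-07-17│alice15@mail.com│19    
                                           
                                           
                                           


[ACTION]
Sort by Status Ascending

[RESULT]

Status ▲│Date      │Email           │Age   
────────┼──────────┼────────────────┼───   
Active  │2024-08-11│alice11@mail.com│44    
Active  │2024-11-27│bob16@mail.com  │42    
Active  │2024-10-22│dave83@mail.com │34    
Active  │2024-04-02│dave13@mail.com │25    
Active  │2024-11-17│alice66@mail.com│24    
Active  │2024-06-18│grace89@mail.com│23    
Closed  │2024-03-08│dave58@mail.com │63    
Closed  │2024-01-11│frank78@mail.com│62    
Closed  │2024-11-17│alice71@mail.com│46    
Closed  │2024-03-20│carol64@mail.com│40    
Closed  │2024-12-16│eve60@mail.com  │24    
Inactive│2024-09-17│dave23@mail.com │61    
Inactive│2024-12-23│carol27@mail.com│56    
Inactive│2024-05-02│eve28@mail.com  │56    
Inactive│2024-07-17│alice15@mail.com│19    
Pending │2024-03-13│grace32@mail.com│62    
Pending │2024-11-13│hank30@mail.com │35    
                                           
                                           
                                           


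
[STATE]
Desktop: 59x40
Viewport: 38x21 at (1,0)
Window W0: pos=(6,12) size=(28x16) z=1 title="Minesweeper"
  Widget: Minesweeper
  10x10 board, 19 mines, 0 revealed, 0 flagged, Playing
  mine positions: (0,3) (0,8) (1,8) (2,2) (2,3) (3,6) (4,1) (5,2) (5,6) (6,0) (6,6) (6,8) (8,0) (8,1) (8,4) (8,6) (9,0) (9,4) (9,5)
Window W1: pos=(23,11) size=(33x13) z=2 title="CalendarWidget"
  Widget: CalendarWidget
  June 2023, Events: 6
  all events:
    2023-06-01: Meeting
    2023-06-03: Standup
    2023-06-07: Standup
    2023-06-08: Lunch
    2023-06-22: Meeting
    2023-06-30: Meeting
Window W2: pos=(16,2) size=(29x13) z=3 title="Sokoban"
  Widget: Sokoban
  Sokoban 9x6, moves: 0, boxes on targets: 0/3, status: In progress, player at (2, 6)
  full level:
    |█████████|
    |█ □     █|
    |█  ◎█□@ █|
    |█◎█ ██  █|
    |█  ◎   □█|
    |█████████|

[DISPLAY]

                                      
                                      
               ┏━━━━━━━━━━━━━━━━━━━━━━
               ┃ Sokoban              
               ┠──────────────────────
               ┃█████████             
               ┃█ □     █             
               ┃█  ◎█□@ █             
               ┃█◎█ ██  █             
               ┃█  ◎   □█             
               ┃█████████             
               ┃Moves: 0  0/3         
     ┏━━━━━━━━━┃                      
     ┃ Mineswee┃                      
     ┠─────────┗━━━━━━━━━━━━━━━━━━━━━━
     ┃■■■■■■■■■■      ┃Mo Tu We Th Fr 
     ┃■■■■■■■■■■      ┃          1*  2
     ┃■■■■■■■■■■      ┃ 5  6  7*  8*  
     ┃■■■■■■■■■■      ┃12 13 14 15 16 
     ┃■■■■■■■■■■      ┃19 20 21 22* 23
     ┃■■■■■■■■■■      ┃26 27 28 29 30*


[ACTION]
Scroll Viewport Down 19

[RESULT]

     ┃■■■■■■■■■■      ┃19 20 21 22* 23
     ┃■■■■■■■■■■      ┃26 27 28 29 30*
     ┃■■■■■■■■■■      ┃               
     ┃■■■■■■■■■■      ┃               
     ┃■■■■■■■■■■      ┗━━━━━━━━━━━━━━━
     ┃■■■■■■■■■■                ┃     
     ┃                          ┃     
     ┃                          ┃     
     ┗━━━━━━━━━━━━━━━━━━━━━━━━━━┛     
                                      
                                      
                                      
                                      
                                      
                                      
                                      
                                      
                                      
                                      
                                      
                                      


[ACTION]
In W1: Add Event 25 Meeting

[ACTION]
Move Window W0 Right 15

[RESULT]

                    ┃■┃19 20 21 22* 23
                    ┃■┃26 27 28 29 30*
                    ┃■┃               
                    ┃■┃               
                    ┃■┗━━━━━━━━━━━━━━━
                    ┃■■■■■■■■■■       
                    ┃                 
                    ┃                 
                    ┗━━━━━━━━━━━━━━━━━
                                      
                                      
                                      
                                      
                                      
                                      
                                      
                                      
                                      
                                      
                                      
                                      


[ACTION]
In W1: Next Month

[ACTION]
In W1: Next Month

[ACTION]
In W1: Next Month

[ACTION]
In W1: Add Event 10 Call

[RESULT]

                    ┃■┃18 19 20 21 22 
                    ┃■┃25 26 27 28 29 
                    ┃■┃               
                    ┃■┃               
                    ┃■┗━━━━━━━━━━━━━━━
                    ┃■■■■■■■■■■       
                    ┃                 
                    ┃                 
                    ┗━━━━━━━━━━━━━━━━━
                                      
                                      
                                      
                                      
                                      
                                      
                                      
                                      
                                      
                                      
                                      
                                      
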